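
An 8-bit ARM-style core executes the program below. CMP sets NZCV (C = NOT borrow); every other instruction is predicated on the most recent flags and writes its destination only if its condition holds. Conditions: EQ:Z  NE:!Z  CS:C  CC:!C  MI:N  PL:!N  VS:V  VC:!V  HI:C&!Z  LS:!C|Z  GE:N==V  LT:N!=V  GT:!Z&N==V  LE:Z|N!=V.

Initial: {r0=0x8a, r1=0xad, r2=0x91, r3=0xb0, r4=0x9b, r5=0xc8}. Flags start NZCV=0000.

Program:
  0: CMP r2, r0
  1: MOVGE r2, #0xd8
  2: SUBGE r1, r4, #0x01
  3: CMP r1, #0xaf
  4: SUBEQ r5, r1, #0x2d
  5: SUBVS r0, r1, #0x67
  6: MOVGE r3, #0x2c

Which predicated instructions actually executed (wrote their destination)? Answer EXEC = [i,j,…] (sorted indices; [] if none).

EXEC = [1,2]

0: ✓ CMP  NZCV=0010
1: ✓ MOVGE  r2←0xd8
2: ✓ SUBGE  r1←0x9a
3: ✓ CMP  NZCV=1000
4: · SUBEQ
5: · SUBVS
6: · MOVGE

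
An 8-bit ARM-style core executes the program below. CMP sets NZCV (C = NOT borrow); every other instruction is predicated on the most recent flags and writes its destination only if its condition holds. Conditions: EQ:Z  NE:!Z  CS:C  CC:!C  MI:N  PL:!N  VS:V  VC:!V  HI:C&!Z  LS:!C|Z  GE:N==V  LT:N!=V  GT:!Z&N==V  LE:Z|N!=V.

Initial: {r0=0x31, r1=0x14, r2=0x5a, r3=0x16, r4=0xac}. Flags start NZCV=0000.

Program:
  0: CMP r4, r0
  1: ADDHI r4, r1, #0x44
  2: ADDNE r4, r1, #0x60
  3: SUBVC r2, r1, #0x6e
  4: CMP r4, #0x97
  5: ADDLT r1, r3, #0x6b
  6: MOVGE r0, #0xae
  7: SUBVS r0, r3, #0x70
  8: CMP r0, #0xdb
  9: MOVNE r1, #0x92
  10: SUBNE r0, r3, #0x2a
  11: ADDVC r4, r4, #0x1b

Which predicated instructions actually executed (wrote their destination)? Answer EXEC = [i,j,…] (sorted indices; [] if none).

0: ✓ CMP  NZCV=0011
1: ✓ ADDHI  r4←0x58
2: ✓ ADDNE  r4←0x74
3: · SUBVC
4: ✓ CMP  NZCV=1001
5: · ADDLT
6: ✓ MOVGE  r0←0xae
7: ✓ SUBVS  r0←0xa6
8: ✓ CMP  NZCV=1000
9: ✓ MOVNE  r1←0x92
10: ✓ SUBNE  r0←0xec
11: ✓ ADDVC  r4←0x8f

EXEC = [1,2,6,7,9,10,11]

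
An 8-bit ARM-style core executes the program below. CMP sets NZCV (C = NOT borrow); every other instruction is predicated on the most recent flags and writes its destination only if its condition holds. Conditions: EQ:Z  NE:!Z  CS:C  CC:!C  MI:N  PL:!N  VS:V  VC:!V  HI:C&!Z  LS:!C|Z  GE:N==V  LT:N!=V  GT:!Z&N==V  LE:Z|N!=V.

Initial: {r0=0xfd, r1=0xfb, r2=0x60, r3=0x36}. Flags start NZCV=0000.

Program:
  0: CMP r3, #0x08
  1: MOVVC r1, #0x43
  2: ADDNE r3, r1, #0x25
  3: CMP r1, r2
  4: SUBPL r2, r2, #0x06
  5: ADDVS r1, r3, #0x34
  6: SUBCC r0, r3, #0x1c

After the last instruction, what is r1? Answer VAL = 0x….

0: ✓ CMP  NZCV=0010
1: ✓ MOVVC  r1←0x43
2: ✓ ADDNE  r3←0x68
3: ✓ CMP  NZCV=1000
4: · SUBPL
5: · ADDVS
6: ✓ SUBCC  r0←0x4c

VAL = 0x43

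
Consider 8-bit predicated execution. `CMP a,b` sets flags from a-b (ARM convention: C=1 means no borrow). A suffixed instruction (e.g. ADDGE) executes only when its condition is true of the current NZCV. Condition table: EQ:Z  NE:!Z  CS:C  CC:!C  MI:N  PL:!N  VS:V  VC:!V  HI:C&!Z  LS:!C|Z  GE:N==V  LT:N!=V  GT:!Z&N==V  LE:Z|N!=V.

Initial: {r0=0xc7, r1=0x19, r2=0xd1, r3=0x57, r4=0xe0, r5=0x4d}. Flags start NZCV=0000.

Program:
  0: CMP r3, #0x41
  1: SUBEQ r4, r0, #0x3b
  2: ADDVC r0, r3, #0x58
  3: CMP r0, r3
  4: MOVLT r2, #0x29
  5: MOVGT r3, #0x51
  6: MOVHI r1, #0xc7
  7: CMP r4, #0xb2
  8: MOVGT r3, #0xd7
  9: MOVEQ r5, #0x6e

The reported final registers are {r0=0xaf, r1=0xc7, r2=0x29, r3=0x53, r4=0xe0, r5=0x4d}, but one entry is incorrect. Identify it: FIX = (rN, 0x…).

FIX = (r3, 0xd7)

[0] flags=0010 → (cmp)
[1] flags=0010 EQ?F → skip
[2] flags=0010 VC?T → r0=0xaf
[3] flags=0011 → (cmp)
[4] flags=0011 LT?T → r2=0x29
[5] flags=0011 GT?F → skip
[6] flags=0011 HI?T → r1=0xc7
[7] flags=0010 → (cmp)
[8] flags=0010 GT?T → r3=0xd7
[9] flags=0010 EQ?F → skip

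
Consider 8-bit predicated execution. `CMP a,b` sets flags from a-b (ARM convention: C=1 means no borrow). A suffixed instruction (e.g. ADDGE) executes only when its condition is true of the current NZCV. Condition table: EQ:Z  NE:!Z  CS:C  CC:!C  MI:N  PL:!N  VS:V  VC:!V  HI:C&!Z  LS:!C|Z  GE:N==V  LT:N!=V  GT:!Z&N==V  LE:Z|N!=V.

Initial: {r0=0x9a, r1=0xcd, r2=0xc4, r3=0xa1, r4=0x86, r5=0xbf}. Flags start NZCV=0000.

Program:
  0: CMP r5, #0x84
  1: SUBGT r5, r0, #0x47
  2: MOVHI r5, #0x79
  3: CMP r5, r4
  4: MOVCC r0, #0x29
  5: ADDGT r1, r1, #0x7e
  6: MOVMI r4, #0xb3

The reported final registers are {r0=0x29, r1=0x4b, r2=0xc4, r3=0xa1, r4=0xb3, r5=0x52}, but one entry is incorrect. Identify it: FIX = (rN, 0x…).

[0] flags=0010 → (cmp)
[1] flags=0010 GT?T → r5=0x53
[2] flags=0010 HI?T → r5=0x79
[3] flags=1001 → (cmp)
[4] flags=1001 CC?T → r0=0x29
[5] flags=1001 GT?T → r1=0x4b
[6] flags=1001 MI?T → r4=0xb3

FIX = (r5, 0x79)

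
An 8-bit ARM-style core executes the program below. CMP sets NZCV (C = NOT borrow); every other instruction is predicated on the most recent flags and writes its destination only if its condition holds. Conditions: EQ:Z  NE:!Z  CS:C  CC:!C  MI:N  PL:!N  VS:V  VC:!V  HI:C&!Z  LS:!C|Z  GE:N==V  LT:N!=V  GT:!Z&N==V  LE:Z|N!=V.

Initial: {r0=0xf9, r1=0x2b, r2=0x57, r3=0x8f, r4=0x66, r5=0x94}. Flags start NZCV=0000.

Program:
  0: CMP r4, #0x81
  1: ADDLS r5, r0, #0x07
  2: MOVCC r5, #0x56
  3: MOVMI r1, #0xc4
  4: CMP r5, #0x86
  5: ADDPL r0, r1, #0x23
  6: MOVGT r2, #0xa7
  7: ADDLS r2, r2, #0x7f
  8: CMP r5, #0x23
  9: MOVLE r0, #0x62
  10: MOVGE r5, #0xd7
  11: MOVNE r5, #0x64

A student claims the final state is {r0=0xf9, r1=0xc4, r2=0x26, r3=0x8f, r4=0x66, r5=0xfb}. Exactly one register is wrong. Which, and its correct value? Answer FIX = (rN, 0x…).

FIX = (r5, 0x64)

[0] flags=1001 → (cmp)
[1] flags=1001 LS?T → r5=0x00
[2] flags=1001 CC?T → r5=0x56
[3] flags=1001 MI?T → r1=0xc4
[4] flags=1001 → (cmp)
[5] flags=1001 PL?F → skip
[6] flags=1001 GT?T → r2=0xa7
[7] flags=1001 LS?T → r2=0x26
[8] flags=0010 → (cmp)
[9] flags=0010 LE?F → skip
[10] flags=0010 GE?T → r5=0xd7
[11] flags=0010 NE?T → r5=0x64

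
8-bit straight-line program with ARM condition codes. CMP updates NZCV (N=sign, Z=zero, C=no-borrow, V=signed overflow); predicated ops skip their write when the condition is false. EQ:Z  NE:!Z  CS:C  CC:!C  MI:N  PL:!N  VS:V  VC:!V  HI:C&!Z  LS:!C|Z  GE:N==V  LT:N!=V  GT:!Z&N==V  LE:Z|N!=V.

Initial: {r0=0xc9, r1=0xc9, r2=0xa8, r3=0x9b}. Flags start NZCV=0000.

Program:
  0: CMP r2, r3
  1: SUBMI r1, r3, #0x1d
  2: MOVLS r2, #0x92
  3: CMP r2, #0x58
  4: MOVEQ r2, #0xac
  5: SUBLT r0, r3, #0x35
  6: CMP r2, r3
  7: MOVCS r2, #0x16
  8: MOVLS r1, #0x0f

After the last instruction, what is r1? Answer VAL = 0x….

[0] flags=0010 → (cmp)
[1] flags=0010 MI?F → skip
[2] flags=0010 LS?F → skip
[3] flags=0011 → (cmp)
[4] flags=0011 EQ?F → skip
[5] flags=0011 LT?T → r0=0x66
[6] flags=0010 → (cmp)
[7] flags=0010 CS?T → r2=0x16
[8] flags=0010 LS?F → skip

VAL = 0xc9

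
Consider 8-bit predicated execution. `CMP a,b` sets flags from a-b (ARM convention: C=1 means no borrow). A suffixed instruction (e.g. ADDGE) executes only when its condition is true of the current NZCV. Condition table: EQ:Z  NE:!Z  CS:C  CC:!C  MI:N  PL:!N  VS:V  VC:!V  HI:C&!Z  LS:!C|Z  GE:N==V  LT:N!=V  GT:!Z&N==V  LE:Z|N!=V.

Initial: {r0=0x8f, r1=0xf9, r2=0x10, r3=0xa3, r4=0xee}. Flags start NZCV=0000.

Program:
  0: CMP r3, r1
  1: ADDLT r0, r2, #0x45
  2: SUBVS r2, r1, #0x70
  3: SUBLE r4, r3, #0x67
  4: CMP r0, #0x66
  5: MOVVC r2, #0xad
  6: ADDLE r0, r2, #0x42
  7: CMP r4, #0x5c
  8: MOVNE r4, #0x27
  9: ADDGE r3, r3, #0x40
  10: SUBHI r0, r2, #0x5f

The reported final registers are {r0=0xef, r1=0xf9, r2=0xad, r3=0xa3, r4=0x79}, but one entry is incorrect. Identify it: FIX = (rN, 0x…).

FIX = (r4, 0x27)

[0] flags=1000 → (cmp)
[1] flags=1000 LT?T → r0=0x55
[2] flags=1000 VS?F → skip
[3] flags=1000 LE?T → r4=0x3c
[4] flags=1000 → (cmp)
[5] flags=1000 VC?T → r2=0xad
[6] flags=1000 LE?T → r0=0xef
[7] flags=1000 → (cmp)
[8] flags=1000 NE?T → r4=0x27
[9] flags=1000 GE?F → skip
[10] flags=1000 HI?F → skip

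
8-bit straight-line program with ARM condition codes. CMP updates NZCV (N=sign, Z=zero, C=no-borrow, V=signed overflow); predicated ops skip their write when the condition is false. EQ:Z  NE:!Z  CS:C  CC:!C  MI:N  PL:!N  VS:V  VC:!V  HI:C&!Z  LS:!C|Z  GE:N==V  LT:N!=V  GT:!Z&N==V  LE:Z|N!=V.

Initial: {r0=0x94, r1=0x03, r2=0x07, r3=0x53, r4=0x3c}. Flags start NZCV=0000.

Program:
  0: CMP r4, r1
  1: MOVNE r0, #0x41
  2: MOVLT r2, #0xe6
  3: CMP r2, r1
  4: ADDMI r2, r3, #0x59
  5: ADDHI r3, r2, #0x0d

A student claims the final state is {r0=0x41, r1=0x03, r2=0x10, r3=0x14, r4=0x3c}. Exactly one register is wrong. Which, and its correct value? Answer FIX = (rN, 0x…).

FIX = (r2, 0x07)

0: ✓ CMP  NZCV=0010
1: ✓ MOVNE  r0←0x41
2: · MOVLT
3: ✓ CMP  NZCV=0010
4: · ADDMI
5: ✓ ADDHI  r3←0x14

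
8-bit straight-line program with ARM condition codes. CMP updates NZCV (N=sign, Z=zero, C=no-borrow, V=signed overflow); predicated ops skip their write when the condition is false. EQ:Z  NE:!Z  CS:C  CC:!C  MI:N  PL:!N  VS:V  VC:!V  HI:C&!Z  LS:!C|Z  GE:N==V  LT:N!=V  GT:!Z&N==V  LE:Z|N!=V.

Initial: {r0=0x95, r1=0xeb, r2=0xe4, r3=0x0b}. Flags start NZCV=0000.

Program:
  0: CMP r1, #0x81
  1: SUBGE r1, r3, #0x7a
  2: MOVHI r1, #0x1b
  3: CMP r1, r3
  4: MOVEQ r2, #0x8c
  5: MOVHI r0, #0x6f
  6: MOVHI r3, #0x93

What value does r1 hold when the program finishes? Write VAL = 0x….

0: ✓ CMP  NZCV=0010
1: ✓ SUBGE  r1←0x91
2: ✓ MOVHI  r1←0x1b
3: ✓ CMP  NZCV=0010
4: · MOVEQ
5: ✓ MOVHI  r0←0x6f
6: ✓ MOVHI  r3←0x93

VAL = 0x1b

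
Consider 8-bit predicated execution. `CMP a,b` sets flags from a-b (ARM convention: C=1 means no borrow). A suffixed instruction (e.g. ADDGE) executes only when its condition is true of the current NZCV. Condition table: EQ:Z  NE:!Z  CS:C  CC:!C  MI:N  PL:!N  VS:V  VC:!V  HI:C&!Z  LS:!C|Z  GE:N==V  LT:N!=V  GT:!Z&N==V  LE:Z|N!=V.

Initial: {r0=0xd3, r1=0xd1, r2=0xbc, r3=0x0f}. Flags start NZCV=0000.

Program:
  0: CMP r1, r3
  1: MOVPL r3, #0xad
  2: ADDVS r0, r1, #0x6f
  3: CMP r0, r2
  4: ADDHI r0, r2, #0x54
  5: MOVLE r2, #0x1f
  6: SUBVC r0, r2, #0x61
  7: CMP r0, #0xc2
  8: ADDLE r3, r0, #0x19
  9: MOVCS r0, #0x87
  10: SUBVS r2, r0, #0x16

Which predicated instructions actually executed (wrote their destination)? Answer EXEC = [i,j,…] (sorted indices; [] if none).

0: ✓ CMP  NZCV=1010
1: · MOVPL
2: · ADDVS
3: ✓ CMP  NZCV=0010
4: ✓ ADDHI  r0←0x10
5: · MOVLE
6: ✓ SUBVC  r0←0x5b
7: ✓ CMP  NZCV=1001
8: · ADDLE
9: · MOVCS
10: ✓ SUBVS  r2←0x45

EXEC = [4,6,10]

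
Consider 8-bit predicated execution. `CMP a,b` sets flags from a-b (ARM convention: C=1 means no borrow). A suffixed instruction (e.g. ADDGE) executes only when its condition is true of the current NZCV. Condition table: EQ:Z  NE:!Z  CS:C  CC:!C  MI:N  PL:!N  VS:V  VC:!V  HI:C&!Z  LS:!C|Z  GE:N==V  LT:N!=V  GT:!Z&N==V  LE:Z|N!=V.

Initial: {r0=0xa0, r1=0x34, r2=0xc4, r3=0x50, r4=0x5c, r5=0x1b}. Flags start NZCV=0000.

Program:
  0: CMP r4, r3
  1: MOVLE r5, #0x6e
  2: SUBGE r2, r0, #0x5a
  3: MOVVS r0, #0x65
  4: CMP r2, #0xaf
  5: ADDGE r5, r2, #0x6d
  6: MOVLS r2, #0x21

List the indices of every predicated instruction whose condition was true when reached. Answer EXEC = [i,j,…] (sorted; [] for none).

EXEC = [2,5,6]

0: ✓ CMP  NZCV=0010
1: · MOVLE
2: ✓ SUBGE  r2←0x46
3: · MOVVS
4: ✓ CMP  NZCV=1001
5: ✓ ADDGE  r5←0xb3
6: ✓ MOVLS  r2←0x21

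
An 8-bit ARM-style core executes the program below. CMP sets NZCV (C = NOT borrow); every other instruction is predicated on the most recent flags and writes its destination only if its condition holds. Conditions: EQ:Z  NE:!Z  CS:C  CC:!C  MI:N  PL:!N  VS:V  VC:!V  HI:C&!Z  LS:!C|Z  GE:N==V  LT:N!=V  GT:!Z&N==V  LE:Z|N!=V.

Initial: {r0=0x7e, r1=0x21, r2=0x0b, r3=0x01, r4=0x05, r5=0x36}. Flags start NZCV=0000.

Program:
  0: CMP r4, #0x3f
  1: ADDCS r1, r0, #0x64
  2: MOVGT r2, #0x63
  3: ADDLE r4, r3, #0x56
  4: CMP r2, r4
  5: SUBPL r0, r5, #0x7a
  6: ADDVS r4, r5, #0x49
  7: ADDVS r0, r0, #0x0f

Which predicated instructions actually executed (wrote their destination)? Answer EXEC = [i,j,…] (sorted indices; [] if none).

0: ✓ CMP  NZCV=1000
1: · ADDCS
2: · MOVGT
3: ✓ ADDLE  r4←0x57
4: ✓ CMP  NZCV=1000
5: · SUBPL
6: · ADDVS
7: · ADDVS

EXEC = [3]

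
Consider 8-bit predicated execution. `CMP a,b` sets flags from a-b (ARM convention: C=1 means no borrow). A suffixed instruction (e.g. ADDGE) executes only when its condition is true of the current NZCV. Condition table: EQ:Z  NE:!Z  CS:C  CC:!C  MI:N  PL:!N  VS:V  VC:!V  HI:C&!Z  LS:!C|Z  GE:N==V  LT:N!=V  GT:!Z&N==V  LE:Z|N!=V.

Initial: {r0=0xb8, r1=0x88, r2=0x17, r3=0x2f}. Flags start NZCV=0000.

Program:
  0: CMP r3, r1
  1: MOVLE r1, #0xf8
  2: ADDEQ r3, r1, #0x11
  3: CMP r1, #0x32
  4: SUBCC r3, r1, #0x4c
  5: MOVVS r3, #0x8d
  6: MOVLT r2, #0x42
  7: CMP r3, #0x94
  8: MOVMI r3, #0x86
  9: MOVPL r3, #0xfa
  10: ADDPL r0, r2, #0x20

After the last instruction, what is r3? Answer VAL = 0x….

VAL = 0x86

0: ✓ CMP  NZCV=1001
1: · MOVLE
2: · ADDEQ
3: ✓ CMP  NZCV=0011
4: · SUBCC
5: ✓ MOVVS  r3←0x8d
6: ✓ MOVLT  r2←0x42
7: ✓ CMP  NZCV=1000
8: ✓ MOVMI  r3←0x86
9: · MOVPL
10: · ADDPL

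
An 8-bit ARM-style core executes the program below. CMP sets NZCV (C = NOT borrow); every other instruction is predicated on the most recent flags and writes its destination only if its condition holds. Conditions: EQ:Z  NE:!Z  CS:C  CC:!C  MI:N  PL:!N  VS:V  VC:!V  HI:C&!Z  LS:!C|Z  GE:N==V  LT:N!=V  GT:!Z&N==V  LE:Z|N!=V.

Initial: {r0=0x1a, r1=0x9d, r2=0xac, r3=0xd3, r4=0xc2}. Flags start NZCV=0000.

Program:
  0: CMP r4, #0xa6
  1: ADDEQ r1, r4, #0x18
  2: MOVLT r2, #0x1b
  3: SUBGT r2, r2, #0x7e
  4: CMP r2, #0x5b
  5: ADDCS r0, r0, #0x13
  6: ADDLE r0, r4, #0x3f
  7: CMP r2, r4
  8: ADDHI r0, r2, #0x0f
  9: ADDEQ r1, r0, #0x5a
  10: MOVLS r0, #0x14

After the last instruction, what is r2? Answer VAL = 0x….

VAL = 0x2e

0: ✓ CMP  NZCV=0010
1: · ADDEQ
2: · MOVLT
3: ✓ SUBGT  r2←0x2e
4: ✓ CMP  NZCV=1000
5: · ADDCS
6: ✓ ADDLE  r0←0x01
7: ✓ CMP  NZCV=0000
8: · ADDHI
9: · ADDEQ
10: ✓ MOVLS  r0←0x14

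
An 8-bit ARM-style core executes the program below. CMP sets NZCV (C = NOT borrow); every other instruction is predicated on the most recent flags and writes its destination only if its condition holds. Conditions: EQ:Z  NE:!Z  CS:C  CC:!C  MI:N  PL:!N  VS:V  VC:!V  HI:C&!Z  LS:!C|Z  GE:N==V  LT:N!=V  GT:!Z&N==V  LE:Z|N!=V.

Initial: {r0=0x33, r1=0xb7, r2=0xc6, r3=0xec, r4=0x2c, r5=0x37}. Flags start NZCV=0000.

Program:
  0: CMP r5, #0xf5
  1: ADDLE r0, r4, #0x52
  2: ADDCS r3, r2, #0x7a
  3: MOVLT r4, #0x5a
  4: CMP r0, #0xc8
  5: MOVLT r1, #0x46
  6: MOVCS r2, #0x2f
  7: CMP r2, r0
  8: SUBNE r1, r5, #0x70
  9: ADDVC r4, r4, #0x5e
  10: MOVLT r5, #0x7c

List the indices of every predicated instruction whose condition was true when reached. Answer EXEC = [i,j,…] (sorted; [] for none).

EXEC = [8,9,10]

0: ✓ CMP  NZCV=0000
1: · ADDLE
2: · ADDCS
3: · MOVLT
4: ✓ CMP  NZCV=0000
5: · MOVLT
6: · MOVCS
7: ✓ CMP  NZCV=1010
8: ✓ SUBNE  r1←0xc7
9: ✓ ADDVC  r4←0x8a
10: ✓ MOVLT  r5←0x7c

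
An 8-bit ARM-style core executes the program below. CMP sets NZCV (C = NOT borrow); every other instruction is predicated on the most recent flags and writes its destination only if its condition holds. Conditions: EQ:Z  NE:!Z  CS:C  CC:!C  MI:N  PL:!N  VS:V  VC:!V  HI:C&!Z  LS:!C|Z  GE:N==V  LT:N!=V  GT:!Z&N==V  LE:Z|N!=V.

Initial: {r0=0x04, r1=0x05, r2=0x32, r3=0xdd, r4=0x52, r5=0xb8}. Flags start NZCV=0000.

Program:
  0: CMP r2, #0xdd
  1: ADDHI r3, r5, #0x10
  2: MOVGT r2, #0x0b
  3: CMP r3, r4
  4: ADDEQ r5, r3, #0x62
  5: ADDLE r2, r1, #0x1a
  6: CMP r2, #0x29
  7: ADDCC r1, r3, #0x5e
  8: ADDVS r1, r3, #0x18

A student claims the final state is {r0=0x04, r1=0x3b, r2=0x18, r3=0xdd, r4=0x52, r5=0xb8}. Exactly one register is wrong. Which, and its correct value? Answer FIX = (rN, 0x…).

0: ✓ CMP  NZCV=0000
1: · ADDHI
2: ✓ MOVGT  r2←0x0b
3: ✓ CMP  NZCV=1010
4: · ADDEQ
5: ✓ ADDLE  r2←0x1f
6: ✓ CMP  NZCV=1000
7: ✓ ADDCC  r1←0x3b
8: · ADDVS

FIX = (r2, 0x1f)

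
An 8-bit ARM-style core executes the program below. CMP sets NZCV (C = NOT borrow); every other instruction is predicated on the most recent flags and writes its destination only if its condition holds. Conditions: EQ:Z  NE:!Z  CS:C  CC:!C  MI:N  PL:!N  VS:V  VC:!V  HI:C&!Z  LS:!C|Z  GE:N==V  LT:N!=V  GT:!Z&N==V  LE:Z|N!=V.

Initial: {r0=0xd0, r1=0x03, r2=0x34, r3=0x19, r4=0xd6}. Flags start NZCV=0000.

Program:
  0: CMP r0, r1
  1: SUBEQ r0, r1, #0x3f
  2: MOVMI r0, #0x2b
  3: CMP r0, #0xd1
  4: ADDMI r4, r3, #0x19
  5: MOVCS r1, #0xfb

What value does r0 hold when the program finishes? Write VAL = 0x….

VAL = 0x2b

[0] flags=1010 → (cmp)
[1] flags=1010 EQ?F → skip
[2] flags=1010 MI?T → r0=0x2b
[3] flags=0000 → (cmp)
[4] flags=0000 MI?F → skip
[5] flags=0000 CS?F → skip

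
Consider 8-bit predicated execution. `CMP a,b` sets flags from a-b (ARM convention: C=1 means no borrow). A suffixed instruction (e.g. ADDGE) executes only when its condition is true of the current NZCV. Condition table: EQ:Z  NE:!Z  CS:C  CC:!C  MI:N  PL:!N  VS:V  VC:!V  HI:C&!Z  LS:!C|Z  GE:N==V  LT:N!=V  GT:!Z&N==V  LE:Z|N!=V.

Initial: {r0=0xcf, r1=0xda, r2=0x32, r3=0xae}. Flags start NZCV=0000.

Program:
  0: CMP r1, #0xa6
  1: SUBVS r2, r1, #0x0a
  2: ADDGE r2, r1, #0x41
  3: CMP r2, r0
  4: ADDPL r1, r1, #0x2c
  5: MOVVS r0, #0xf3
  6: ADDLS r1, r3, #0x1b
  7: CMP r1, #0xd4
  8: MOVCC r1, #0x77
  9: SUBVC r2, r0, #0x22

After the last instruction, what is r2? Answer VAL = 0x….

VAL = 0xad

[0] flags=0010 → (cmp)
[1] flags=0010 VS?F → skip
[2] flags=0010 GE?T → r2=0x1b
[3] flags=0000 → (cmp)
[4] flags=0000 PL?T → r1=0x06
[5] flags=0000 VS?F → skip
[6] flags=0000 LS?T → r1=0xc9
[7] flags=1000 → (cmp)
[8] flags=1000 CC?T → r1=0x77
[9] flags=1000 VC?T → r2=0xad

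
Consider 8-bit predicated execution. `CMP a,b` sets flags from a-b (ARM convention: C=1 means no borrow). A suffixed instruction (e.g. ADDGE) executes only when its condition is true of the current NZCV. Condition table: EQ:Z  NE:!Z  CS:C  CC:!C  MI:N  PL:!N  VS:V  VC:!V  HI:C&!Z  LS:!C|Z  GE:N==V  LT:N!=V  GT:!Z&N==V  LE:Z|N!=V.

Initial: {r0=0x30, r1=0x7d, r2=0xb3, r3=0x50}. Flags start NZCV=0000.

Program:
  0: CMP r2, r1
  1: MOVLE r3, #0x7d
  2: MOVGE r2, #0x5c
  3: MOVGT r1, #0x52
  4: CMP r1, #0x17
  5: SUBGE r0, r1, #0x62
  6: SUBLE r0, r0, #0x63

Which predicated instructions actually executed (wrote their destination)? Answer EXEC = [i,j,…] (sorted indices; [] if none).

[0] flags=0011 → (cmp)
[1] flags=0011 LE?T → r3=0x7d
[2] flags=0011 GE?F → skip
[3] flags=0011 GT?F → skip
[4] flags=0010 → (cmp)
[5] flags=0010 GE?T → r0=0x1b
[6] flags=0010 LE?F → skip

EXEC = [1,5]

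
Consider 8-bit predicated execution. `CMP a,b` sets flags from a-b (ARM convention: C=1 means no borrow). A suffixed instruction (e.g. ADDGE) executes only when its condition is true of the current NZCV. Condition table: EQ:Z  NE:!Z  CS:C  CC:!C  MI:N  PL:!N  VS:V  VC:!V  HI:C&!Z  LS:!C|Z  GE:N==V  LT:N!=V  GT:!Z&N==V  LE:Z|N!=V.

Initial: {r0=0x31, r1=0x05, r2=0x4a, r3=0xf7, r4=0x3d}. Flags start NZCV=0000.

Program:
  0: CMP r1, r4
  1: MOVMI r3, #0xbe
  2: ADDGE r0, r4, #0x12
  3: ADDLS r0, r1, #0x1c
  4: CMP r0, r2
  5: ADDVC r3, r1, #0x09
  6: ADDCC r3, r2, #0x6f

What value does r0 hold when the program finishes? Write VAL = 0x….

VAL = 0x21

0: ✓ CMP  NZCV=1000
1: ✓ MOVMI  r3←0xbe
2: · ADDGE
3: ✓ ADDLS  r0←0x21
4: ✓ CMP  NZCV=1000
5: ✓ ADDVC  r3←0x0e
6: ✓ ADDCC  r3←0xb9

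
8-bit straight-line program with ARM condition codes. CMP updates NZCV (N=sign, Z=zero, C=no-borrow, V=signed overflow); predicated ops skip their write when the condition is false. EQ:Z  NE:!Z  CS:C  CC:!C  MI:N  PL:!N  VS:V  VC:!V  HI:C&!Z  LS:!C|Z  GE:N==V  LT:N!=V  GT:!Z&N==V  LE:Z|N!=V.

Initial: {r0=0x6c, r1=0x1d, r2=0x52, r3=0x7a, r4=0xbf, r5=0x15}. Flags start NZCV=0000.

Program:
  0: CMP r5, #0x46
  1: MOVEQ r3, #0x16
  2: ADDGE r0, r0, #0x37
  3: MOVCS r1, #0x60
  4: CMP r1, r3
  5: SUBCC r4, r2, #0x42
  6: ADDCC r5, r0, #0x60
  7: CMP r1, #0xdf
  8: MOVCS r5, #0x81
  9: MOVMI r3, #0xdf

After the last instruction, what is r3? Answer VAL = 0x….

0: ✓ CMP  NZCV=1000
1: · MOVEQ
2: · ADDGE
3: · MOVCS
4: ✓ CMP  NZCV=1000
5: ✓ SUBCC  r4←0x10
6: ✓ ADDCC  r5←0xcc
7: ✓ CMP  NZCV=0000
8: · MOVCS
9: · MOVMI

VAL = 0x7a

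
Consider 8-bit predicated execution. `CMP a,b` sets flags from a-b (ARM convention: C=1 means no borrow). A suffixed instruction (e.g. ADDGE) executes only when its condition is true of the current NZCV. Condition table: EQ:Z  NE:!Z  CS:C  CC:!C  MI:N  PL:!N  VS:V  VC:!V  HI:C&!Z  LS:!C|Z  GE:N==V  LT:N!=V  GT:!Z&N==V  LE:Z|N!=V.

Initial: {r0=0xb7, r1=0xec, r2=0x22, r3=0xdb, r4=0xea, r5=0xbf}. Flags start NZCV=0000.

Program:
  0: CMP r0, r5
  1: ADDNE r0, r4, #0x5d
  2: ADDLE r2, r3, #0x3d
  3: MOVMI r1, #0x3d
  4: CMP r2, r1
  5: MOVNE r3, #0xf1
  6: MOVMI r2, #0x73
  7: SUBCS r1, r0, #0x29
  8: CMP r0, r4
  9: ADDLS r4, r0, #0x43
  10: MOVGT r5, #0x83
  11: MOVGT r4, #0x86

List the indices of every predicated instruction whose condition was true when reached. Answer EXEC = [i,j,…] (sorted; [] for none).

0: ✓ CMP  NZCV=1000
1: ✓ ADDNE  r0←0x47
2: ✓ ADDLE  r2←0x18
3: ✓ MOVMI  r1←0x3d
4: ✓ CMP  NZCV=1000
5: ✓ MOVNE  r3←0xf1
6: ✓ MOVMI  r2←0x73
7: · SUBCS
8: ✓ CMP  NZCV=0000
9: ✓ ADDLS  r4←0x8a
10: ✓ MOVGT  r5←0x83
11: ✓ MOVGT  r4←0x86

EXEC = [1,2,3,5,6,9,10,11]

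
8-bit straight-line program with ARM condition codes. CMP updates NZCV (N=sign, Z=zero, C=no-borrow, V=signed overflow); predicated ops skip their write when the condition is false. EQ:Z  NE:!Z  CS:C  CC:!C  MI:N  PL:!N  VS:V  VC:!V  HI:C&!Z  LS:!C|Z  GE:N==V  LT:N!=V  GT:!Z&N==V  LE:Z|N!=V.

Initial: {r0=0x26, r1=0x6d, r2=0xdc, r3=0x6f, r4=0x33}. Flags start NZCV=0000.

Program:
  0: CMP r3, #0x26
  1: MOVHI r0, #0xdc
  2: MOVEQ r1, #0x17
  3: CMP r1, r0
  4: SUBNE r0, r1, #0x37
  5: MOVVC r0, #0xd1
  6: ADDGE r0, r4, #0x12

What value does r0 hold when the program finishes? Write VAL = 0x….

VAL = 0x45

[0] flags=0010 → (cmp)
[1] flags=0010 HI?T → r0=0xdc
[2] flags=0010 EQ?F → skip
[3] flags=1001 → (cmp)
[4] flags=1001 NE?T → r0=0x36
[5] flags=1001 VC?F → skip
[6] flags=1001 GE?T → r0=0x45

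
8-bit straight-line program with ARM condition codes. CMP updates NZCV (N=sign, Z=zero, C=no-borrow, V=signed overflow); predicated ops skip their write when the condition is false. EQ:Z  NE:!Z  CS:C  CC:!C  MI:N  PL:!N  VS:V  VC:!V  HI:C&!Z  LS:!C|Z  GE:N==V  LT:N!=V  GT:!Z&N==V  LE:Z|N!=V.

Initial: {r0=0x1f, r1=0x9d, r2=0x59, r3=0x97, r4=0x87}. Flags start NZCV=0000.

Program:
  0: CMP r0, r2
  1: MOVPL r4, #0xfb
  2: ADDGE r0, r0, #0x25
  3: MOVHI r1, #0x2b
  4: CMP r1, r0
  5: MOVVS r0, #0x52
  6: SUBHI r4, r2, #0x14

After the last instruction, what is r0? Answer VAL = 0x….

VAL = 0x52

[0] flags=1000 → (cmp)
[1] flags=1000 PL?F → skip
[2] flags=1000 GE?F → skip
[3] flags=1000 HI?F → skip
[4] flags=0011 → (cmp)
[5] flags=0011 VS?T → r0=0x52
[6] flags=0011 HI?T → r4=0x45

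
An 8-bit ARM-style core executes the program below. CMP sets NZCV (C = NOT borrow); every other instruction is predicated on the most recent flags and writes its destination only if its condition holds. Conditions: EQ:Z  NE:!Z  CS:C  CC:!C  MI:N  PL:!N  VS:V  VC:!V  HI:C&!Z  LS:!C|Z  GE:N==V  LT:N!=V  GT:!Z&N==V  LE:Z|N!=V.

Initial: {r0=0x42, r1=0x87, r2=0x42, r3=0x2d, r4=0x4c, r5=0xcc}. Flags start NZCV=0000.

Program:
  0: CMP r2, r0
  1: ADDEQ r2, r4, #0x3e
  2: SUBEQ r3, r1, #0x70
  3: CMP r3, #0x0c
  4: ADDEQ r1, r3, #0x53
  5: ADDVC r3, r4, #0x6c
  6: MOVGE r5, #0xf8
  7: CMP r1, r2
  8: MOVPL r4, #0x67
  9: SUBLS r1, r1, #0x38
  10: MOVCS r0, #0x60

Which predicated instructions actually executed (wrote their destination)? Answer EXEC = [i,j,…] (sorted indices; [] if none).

[0] flags=0110 → (cmp)
[1] flags=0110 EQ?T → r2=0x8a
[2] flags=0110 EQ?T → r3=0x17
[3] flags=0010 → (cmp)
[4] flags=0010 EQ?F → skip
[5] flags=0010 VC?T → r3=0xb8
[6] flags=0010 GE?T → r5=0xf8
[7] flags=1000 → (cmp)
[8] flags=1000 PL?F → skip
[9] flags=1000 LS?T → r1=0x4f
[10] flags=1000 CS?F → skip

EXEC = [1,2,5,6,9]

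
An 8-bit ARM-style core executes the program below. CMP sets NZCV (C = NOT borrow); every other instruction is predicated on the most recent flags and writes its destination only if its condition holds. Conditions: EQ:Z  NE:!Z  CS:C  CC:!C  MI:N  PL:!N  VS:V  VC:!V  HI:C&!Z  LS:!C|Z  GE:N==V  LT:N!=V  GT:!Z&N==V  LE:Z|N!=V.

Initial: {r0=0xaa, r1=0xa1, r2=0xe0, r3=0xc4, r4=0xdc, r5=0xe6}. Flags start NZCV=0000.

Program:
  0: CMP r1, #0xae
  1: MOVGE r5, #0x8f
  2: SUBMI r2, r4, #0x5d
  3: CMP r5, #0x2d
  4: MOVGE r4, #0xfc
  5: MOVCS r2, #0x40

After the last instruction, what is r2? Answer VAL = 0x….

[0] flags=1000 → (cmp)
[1] flags=1000 GE?F → skip
[2] flags=1000 MI?T → r2=0x7f
[3] flags=1010 → (cmp)
[4] flags=1010 GE?F → skip
[5] flags=1010 CS?T → r2=0x40

VAL = 0x40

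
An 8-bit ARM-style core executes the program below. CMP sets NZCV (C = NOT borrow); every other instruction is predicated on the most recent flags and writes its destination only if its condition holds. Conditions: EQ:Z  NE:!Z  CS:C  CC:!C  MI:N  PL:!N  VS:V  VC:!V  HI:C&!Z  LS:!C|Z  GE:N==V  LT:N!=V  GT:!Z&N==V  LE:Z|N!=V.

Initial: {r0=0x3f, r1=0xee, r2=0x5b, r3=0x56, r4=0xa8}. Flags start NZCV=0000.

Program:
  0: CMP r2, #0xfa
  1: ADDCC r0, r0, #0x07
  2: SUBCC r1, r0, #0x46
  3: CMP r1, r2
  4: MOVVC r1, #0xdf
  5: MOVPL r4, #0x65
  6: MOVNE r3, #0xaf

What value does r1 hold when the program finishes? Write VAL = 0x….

0: ✓ CMP  NZCV=0000
1: ✓ ADDCC  r0←0x46
2: ✓ SUBCC  r1←0x00
3: ✓ CMP  NZCV=1000
4: ✓ MOVVC  r1←0xdf
5: · MOVPL
6: ✓ MOVNE  r3←0xaf

VAL = 0xdf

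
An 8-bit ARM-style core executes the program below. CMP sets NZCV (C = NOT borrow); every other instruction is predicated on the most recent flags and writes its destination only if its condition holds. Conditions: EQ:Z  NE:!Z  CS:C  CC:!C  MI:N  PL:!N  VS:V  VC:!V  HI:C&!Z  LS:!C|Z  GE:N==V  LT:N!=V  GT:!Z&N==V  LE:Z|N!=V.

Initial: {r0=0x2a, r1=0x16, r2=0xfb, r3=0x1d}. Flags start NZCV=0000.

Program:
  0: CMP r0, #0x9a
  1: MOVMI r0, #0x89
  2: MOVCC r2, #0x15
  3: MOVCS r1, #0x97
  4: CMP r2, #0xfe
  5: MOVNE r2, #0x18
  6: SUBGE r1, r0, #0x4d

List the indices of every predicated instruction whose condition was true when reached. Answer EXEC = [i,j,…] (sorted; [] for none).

[0] flags=1001 → (cmp)
[1] flags=1001 MI?T → r0=0x89
[2] flags=1001 CC?T → r2=0x15
[3] flags=1001 CS?F → skip
[4] flags=0000 → (cmp)
[5] flags=0000 NE?T → r2=0x18
[6] flags=0000 GE?T → r1=0x3c

EXEC = [1,2,5,6]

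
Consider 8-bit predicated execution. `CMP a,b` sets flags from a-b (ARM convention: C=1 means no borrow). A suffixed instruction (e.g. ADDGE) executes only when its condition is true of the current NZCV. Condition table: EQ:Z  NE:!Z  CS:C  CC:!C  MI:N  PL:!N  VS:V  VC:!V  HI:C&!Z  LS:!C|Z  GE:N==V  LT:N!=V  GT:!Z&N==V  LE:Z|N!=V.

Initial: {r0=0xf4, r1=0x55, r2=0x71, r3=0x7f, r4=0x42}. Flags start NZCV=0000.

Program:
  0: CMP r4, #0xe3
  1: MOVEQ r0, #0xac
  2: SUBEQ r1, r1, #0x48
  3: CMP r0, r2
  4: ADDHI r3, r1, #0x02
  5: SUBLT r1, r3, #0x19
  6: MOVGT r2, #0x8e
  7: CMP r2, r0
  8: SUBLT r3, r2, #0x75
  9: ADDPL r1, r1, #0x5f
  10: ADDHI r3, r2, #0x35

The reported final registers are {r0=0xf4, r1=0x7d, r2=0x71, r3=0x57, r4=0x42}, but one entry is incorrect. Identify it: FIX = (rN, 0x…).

0: ✓ CMP  NZCV=0000
1: · MOVEQ
2: · SUBEQ
3: ✓ CMP  NZCV=1010
4: ✓ ADDHI  r3←0x57
5: ✓ SUBLT  r1←0x3e
6: · MOVGT
7: ✓ CMP  NZCV=0000
8: · SUBLT
9: ✓ ADDPL  r1←0x9d
10: · ADDHI

FIX = (r1, 0x9d)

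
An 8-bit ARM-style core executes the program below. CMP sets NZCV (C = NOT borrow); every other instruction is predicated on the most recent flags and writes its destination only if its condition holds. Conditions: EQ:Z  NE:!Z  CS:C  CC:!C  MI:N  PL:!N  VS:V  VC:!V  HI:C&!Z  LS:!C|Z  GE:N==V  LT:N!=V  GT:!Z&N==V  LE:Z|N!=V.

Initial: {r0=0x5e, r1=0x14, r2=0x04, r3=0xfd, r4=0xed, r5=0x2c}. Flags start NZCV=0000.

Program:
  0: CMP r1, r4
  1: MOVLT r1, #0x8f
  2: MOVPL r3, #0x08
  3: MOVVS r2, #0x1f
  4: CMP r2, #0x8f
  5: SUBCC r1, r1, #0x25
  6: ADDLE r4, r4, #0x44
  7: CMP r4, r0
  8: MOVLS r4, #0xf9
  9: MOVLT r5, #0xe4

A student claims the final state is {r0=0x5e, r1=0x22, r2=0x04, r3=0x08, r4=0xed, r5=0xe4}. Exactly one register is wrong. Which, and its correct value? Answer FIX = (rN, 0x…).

[0] flags=0000 → (cmp)
[1] flags=0000 LT?F → skip
[2] flags=0000 PL?T → r3=0x08
[3] flags=0000 VS?F → skip
[4] flags=0000 → (cmp)
[5] flags=0000 CC?T → r1=0xef
[6] flags=0000 LE?F → skip
[7] flags=1010 → (cmp)
[8] flags=1010 LS?F → skip
[9] flags=1010 LT?T → r5=0xe4

FIX = (r1, 0xef)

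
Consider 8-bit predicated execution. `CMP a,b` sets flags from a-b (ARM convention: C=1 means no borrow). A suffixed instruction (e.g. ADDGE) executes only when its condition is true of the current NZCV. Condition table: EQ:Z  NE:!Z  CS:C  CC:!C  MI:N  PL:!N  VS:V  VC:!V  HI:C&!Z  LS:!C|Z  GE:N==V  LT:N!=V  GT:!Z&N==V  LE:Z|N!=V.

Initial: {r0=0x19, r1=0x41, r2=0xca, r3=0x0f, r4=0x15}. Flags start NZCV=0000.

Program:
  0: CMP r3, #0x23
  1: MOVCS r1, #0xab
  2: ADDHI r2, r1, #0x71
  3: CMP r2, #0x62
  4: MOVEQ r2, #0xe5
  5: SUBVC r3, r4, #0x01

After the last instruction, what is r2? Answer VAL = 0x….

[0] flags=1000 → (cmp)
[1] flags=1000 CS?F → skip
[2] flags=1000 HI?F → skip
[3] flags=0011 → (cmp)
[4] flags=0011 EQ?F → skip
[5] flags=0011 VC?F → skip

VAL = 0xca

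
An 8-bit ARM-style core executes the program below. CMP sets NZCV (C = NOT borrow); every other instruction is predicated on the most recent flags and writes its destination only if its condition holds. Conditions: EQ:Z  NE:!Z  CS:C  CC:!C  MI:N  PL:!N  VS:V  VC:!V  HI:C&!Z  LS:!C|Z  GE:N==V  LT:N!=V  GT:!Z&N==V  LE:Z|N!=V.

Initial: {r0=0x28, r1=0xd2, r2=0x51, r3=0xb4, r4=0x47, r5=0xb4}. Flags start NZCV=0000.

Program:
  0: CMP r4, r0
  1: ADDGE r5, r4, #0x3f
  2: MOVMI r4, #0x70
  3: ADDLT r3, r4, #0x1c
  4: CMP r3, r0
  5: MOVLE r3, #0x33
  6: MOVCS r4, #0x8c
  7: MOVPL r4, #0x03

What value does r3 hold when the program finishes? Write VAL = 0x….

VAL = 0x33

0: ✓ CMP  NZCV=0010
1: ✓ ADDGE  r5←0x86
2: · MOVMI
3: · ADDLT
4: ✓ CMP  NZCV=1010
5: ✓ MOVLE  r3←0x33
6: ✓ MOVCS  r4←0x8c
7: · MOVPL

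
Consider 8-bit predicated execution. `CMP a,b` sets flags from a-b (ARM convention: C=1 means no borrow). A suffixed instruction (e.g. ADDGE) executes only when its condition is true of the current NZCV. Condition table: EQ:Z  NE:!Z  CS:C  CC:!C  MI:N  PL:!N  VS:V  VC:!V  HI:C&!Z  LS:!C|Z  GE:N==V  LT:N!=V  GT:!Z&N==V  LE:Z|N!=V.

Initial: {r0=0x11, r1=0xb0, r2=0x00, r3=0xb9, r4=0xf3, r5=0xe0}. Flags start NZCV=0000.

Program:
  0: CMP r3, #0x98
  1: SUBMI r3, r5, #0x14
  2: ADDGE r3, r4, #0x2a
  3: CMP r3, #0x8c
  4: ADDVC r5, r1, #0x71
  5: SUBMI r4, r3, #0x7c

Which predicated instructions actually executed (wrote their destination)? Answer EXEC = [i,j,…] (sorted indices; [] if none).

EXEC = [2,5]

[0] flags=0010 → (cmp)
[1] flags=0010 MI?F → skip
[2] flags=0010 GE?T → r3=0x1d
[3] flags=1001 → (cmp)
[4] flags=1001 VC?F → skip
[5] flags=1001 MI?T → r4=0xa1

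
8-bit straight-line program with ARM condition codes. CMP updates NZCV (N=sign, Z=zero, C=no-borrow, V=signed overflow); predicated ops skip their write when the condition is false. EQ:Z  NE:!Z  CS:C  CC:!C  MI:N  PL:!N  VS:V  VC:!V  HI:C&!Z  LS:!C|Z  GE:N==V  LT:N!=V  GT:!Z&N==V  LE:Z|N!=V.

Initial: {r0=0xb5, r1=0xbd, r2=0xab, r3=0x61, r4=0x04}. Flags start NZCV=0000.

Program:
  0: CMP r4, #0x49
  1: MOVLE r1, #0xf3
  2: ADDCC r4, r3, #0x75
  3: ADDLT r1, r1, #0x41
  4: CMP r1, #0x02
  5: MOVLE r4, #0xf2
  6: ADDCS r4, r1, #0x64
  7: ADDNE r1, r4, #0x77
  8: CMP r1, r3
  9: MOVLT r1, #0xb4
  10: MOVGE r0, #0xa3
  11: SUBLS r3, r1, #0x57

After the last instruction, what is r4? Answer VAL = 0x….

VAL = 0x98

[0] flags=1000 → (cmp)
[1] flags=1000 LE?T → r1=0xf3
[2] flags=1000 CC?T → r4=0xd6
[3] flags=1000 LT?T → r1=0x34
[4] flags=0010 → (cmp)
[5] flags=0010 LE?F → skip
[6] flags=0010 CS?T → r4=0x98
[7] flags=0010 NE?T → r1=0x0f
[8] flags=1000 → (cmp)
[9] flags=1000 LT?T → r1=0xb4
[10] flags=1000 GE?F → skip
[11] flags=1000 LS?T → r3=0x5d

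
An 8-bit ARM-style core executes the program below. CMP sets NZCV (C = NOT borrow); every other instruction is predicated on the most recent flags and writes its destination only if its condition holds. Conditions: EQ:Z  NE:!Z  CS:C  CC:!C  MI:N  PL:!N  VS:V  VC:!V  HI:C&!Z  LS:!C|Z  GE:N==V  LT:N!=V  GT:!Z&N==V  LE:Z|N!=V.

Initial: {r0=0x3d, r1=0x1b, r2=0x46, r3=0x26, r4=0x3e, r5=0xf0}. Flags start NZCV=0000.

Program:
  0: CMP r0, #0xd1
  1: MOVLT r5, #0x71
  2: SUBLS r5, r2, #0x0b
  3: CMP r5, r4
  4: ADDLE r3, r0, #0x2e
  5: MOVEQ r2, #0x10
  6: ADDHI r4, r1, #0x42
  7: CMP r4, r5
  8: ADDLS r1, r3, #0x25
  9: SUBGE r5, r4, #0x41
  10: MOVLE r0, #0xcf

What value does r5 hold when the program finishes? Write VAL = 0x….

0: ✓ CMP  NZCV=0000
1: · MOVLT
2: ✓ SUBLS  r5←0x3b
3: ✓ CMP  NZCV=1000
4: ✓ ADDLE  r3←0x6b
5: · MOVEQ
6: · ADDHI
7: ✓ CMP  NZCV=0010
8: · ADDLS
9: ✓ SUBGE  r5←0xfd
10: · MOVLE

VAL = 0xfd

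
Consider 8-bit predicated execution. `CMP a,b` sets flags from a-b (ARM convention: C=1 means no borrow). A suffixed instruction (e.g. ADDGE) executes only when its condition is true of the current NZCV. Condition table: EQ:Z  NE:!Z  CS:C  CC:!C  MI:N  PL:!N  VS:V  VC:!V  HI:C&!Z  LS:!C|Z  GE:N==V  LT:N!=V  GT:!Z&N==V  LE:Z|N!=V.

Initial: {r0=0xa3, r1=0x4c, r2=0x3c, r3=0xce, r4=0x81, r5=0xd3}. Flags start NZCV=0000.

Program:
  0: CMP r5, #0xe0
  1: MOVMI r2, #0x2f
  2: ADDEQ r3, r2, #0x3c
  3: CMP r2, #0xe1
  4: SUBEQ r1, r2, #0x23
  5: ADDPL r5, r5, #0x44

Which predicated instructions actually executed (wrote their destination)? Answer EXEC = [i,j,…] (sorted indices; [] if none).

0: ✓ CMP  NZCV=1000
1: ✓ MOVMI  r2←0x2f
2: · ADDEQ
3: ✓ CMP  NZCV=0000
4: · SUBEQ
5: ✓ ADDPL  r5←0x17

EXEC = [1,5]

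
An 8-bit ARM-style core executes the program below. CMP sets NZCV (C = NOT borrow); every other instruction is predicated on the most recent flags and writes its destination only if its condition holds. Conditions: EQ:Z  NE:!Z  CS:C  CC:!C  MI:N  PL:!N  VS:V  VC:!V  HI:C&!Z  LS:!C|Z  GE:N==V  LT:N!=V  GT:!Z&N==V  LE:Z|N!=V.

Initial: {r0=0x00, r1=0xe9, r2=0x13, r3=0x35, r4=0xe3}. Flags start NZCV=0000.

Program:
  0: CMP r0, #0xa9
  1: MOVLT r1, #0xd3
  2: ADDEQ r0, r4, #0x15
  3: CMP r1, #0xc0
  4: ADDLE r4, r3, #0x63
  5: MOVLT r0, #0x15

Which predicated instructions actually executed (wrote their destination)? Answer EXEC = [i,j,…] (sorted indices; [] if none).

0: ✓ CMP  NZCV=0000
1: · MOVLT
2: · ADDEQ
3: ✓ CMP  NZCV=0010
4: · ADDLE
5: · MOVLT

EXEC = []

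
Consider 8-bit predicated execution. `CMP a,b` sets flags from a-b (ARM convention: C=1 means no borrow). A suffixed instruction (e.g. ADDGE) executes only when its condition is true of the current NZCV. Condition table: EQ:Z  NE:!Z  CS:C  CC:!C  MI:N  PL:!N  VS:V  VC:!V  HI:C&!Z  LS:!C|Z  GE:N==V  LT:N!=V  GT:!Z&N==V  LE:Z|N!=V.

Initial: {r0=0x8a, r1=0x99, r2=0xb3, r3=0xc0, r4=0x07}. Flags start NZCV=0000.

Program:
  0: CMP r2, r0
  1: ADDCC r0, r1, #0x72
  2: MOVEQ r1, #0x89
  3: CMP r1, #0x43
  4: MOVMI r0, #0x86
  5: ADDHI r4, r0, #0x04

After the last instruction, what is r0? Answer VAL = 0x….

VAL = 0x8a

[0] flags=0010 → (cmp)
[1] flags=0010 CC?F → skip
[2] flags=0010 EQ?F → skip
[3] flags=0011 → (cmp)
[4] flags=0011 MI?F → skip
[5] flags=0011 HI?T → r4=0x8e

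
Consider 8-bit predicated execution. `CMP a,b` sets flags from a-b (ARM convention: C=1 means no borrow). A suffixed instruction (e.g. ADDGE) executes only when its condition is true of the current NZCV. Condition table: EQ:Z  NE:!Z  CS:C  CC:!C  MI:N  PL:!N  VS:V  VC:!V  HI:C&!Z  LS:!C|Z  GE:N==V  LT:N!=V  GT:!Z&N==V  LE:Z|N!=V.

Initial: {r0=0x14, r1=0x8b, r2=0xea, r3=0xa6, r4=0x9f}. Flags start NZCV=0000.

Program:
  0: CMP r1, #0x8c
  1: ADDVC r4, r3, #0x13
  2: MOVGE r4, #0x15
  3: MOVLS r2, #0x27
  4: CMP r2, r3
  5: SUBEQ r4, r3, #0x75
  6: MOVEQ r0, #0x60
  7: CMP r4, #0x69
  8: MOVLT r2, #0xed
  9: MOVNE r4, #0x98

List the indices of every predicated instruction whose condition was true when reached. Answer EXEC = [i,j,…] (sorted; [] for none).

EXEC = [1,3,8,9]

[0] flags=1000 → (cmp)
[1] flags=1000 VC?T → r4=0xb9
[2] flags=1000 GE?F → skip
[3] flags=1000 LS?T → r2=0x27
[4] flags=1001 → (cmp)
[5] flags=1001 EQ?F → skip
[6] flags=1001 EQ?F → skip
[7] flags=0011 → (cmp)
[8] flags=0011 LT?T → r2=0xed
[9] flags=0011 NE?T → r4=0x98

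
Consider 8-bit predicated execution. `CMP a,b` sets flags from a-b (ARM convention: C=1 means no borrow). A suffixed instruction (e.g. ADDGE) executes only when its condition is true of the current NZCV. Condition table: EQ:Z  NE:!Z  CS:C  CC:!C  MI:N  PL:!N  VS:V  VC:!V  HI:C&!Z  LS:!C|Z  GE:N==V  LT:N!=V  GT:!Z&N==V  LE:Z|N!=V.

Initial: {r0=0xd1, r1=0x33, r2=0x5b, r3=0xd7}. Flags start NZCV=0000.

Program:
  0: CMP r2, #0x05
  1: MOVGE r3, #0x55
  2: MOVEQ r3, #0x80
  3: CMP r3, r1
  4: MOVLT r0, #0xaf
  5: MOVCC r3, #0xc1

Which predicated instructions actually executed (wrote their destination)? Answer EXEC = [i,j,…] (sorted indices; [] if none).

0: ✓ CMP  NZCV=0010
1: ✓ MOVGE  r3←0x55
2: · MOVEQ
3: ✓ CMP  NZCV=0010
4: · MOVLT
5: · MOVCC

EXEC = [1]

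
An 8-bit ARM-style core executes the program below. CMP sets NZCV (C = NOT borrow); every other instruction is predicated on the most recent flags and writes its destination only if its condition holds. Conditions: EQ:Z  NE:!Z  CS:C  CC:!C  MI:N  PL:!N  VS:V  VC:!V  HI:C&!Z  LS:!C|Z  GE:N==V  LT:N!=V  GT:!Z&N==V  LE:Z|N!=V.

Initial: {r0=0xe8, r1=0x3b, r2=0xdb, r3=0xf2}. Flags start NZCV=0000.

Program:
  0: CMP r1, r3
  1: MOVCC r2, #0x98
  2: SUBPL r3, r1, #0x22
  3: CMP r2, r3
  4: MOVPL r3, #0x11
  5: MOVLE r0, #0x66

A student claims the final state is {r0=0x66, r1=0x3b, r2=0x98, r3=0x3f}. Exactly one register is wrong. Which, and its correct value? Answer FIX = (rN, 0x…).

FIX = (r3, 0x11)

[0] flags=0000 → (cmp)
[1] flags=0000 CC?T → r2=0x98
[2] flags=0000 PL?T → r3=0x19
[3] flags=0011 → (cmp)
[4] flags=0011 PL?T → r3=0x11
[5] flags=0011 LE?T → r0=0x66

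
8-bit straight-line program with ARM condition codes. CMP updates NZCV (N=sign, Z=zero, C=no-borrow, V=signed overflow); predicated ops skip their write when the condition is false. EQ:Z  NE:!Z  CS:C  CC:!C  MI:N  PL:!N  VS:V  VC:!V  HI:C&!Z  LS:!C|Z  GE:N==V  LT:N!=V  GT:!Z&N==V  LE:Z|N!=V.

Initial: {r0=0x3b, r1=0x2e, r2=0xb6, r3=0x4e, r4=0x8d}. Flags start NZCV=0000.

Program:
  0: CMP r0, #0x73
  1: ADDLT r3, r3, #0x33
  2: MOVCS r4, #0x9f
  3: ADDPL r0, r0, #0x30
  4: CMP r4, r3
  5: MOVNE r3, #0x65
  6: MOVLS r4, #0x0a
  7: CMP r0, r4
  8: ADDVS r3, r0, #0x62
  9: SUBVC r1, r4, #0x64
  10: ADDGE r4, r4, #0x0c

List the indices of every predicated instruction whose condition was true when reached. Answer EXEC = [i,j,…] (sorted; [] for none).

[0] flags=1000 → (cmp)
[1] flags=1000 LT?T → r3=0x81
[2] flags=1000 CS?F → skip
[3] flags=1000 PL?F → skip
[4] flags=0010 → (cmp)
[5] flags=0010 NE?T → r3=0x65
[6] flags=0010 LS?F → skip
[7] flags=1001 → (cmp)
[8] flags=1001 VS?T → r3=0x9d
[9] flags=1001 VC?F → skip
[10] flags=1001 GE?T → r4=0x99

EXEC = [1,5,8,10]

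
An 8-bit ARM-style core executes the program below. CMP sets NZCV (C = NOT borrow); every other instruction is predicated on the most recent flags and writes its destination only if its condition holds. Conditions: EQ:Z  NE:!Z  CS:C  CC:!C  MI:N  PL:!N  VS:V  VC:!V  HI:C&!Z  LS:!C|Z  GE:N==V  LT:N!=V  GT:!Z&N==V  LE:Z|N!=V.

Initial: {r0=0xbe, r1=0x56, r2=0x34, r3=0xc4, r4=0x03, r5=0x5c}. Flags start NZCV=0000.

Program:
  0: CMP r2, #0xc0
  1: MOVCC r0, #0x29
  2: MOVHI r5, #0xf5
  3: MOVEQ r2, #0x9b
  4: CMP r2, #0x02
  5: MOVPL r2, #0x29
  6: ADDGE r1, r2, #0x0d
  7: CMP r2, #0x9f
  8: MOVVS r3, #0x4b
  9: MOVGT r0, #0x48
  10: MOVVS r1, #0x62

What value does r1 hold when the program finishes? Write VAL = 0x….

VAL = 0x62

0: ✓ CMP  NZCV=0000
1: ✓ MOVCC  r0←0x29
2: · MOVHI
3: · MOVEQ
4: ✓ CMP  NZCV=0010
5: ✓ MOVPL  r2←0x29
6: ✓ ADDGE  r1←0x36
7: ✓ CMP  NZCV=1001
8: ✓ MOVVS  r3←0x4b
9: ✓ MOVGT  r0←0x48
10: ✓ MOVVS  r1←0x62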